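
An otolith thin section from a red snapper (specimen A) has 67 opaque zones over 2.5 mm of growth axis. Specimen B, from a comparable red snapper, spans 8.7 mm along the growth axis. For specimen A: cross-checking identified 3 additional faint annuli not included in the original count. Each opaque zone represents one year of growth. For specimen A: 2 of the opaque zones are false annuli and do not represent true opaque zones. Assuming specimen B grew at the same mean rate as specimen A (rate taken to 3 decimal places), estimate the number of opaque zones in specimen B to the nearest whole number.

Specimen A: adjusted count: 67 − 2 + 3 = 68 opaque zones.
A: Extension rate ≈ 2.5 / 68 = 0.037 mm/year.
For B, 8.7 / 0.037 = 235.14 years ≈ 235 opaque zones.

235 opaque zones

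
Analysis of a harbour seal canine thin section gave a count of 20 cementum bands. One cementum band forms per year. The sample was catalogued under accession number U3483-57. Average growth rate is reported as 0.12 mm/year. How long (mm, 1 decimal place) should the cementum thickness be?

The record spans 20 years at 0.12 mm per year.
20 years at 0.12 mm/year gives 0.12 × 20 = 2.4 mm.

2.4 mm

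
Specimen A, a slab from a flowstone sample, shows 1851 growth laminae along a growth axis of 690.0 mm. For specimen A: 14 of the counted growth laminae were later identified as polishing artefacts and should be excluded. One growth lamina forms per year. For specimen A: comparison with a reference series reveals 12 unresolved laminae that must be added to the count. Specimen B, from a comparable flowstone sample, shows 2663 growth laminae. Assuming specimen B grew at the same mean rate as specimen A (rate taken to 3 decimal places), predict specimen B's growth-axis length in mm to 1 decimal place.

Specimen A: true growth lamina count = 1851 − 14 + 12 = 1849.
A: 690.0 mm over 1849 years gives 690.0 / 1849 ≈ 0.373 mm/yr.
B's length ≈ 0.373 × 2663 = 993.3 mm.

993.3 mm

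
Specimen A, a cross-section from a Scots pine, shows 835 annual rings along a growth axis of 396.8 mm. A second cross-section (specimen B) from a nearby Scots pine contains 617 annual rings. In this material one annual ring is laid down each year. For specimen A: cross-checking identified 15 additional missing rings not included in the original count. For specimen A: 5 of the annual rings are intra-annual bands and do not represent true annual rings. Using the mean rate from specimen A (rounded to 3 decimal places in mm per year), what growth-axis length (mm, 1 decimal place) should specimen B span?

Specimen A: adjusted count: 835 − 5 + 15 = 845 annual rings.
A: Extension rate ≈ 396.8 / 845 = 0.470 mm/year.
Length of B = 0.470 × 617 = 290.0 mm.

290.0 mm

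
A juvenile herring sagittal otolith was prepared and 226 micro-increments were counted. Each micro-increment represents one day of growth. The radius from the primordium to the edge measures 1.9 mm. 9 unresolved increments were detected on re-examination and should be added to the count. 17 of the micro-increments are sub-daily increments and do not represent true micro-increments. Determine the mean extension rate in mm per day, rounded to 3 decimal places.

0.009 mm per day

Adjusted count: 226 − 17 + 9 = 218 micro-increments.
Mean rate = 1.9 mm / 218 days ≈ 0.009 mm per day.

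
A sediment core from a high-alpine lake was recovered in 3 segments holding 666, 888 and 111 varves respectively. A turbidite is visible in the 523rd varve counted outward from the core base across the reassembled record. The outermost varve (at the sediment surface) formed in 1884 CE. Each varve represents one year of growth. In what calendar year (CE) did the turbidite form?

Total varves = 666 + 888 + 111 = 1665.
The turbidite sits at varve 523 from the core base, so 1665 − 523 = 1142 varves formed after it.
The varve at the sediment surface is 1884 CE, so the turbidite dates to 1884 − 1142 = 742 CE.

742 CE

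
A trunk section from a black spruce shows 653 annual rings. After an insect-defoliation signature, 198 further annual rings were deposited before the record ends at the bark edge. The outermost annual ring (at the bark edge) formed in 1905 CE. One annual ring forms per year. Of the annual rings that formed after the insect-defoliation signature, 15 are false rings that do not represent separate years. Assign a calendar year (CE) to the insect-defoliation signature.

198 annual rings post-date the insect-defoliation signature.
Removing the 15 false annual rings leaves 198 − 15 = 183 true annual rings beyond the insect-defoliation signature.
The annual ring at the bark edge is 1905 CE, so the insect-defoliation signature dates to 1905 − 183 = 1722 CE.

1722 CE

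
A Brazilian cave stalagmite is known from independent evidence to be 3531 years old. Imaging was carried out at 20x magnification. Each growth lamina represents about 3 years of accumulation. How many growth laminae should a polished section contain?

1177 growth laminae

At 3 years per growth lamina, 3531 / 3 = 1177 growth laminae are expected.
So 1177 growth laminae should be present.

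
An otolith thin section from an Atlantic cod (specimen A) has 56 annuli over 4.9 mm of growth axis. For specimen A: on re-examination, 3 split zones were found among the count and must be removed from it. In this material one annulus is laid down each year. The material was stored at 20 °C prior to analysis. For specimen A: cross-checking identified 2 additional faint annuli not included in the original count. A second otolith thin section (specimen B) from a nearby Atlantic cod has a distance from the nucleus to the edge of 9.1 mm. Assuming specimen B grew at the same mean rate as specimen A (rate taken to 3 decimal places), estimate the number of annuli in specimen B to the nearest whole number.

Specimen A: adjusted count: 56 − 3 + 2 = 55 annuli.
A: 4.9 mm over 55 years gives 4.9 / 55 ≈ 0.089 mm per year.
For B, 9.1 / 0.089 = 102.25 years ≈ 102 annuli.

102 annuli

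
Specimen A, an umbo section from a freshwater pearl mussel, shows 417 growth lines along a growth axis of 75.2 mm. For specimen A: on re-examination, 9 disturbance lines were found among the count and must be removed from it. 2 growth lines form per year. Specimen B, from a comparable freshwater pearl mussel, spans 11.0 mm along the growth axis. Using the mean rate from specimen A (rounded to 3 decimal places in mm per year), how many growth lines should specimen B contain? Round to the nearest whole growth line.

60 growth lines

Specimen A: adjusted count: 417 − 9 = 408 growth lines.
Specimen A: dividing by 2 growth lines per year: 408 / 2 = 204 years.
A: Extension rate ≈ 75.2 / 204 = 0.369 mm/year.
Specimen B: 11.0 mm / 0.369 mm per year = 29.81 years; at 2 growth lines per year that is 29.81 × 2 ≈ 60 growth lines.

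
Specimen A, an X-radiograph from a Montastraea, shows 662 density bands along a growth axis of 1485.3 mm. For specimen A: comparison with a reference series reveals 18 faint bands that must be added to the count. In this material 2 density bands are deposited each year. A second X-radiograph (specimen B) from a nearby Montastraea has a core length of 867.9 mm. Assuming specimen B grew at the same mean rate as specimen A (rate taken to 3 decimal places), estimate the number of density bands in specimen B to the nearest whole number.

397 density bands

Specimen A: correcting the raw count gives 662 + 18 = 680 true density bands.
Specimen A: 680 density bands at 2 per year is 680 / 2 = 340 years.
A: Mean rate = 1485.3 mm / 340 years ≈ 4.369 mm/yr.
Specimen B: 867.9 mm / 4.369 mm per year = 198.65 years; at 2 density bands per year that is 198.65 × 2 ≈ 397 density bands.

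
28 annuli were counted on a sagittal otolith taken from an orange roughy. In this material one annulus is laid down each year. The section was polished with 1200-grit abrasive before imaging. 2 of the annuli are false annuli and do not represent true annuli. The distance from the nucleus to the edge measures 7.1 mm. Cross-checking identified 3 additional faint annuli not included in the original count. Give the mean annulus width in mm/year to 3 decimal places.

Adjusted count: 28 − 2 + 3 = 29 annuli.
7.1 mm over 29 years gives 7.1 / 29 ≈ 0.245 mm/year.

0.245 mm/year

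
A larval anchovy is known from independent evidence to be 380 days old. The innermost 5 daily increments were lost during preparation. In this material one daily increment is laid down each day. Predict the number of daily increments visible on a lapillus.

At one daily increment per day, 380 days correspond to 380 daily increments.
Subtracting the 5 daily increments not captured gives 380 − 5 = 375 daily increments in the record.

375 daily increments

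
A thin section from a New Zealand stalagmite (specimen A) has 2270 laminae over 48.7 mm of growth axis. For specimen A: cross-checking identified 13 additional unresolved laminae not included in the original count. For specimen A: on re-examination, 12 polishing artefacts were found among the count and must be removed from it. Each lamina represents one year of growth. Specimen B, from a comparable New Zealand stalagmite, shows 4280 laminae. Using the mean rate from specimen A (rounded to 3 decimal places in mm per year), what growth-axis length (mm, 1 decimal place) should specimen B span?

Specimen A: correcting the raw count gives 2270 − 12 + 13 = 2271 true laminae.
A: Extension rate ≈ 48.7 / 2271 = 0.021 mm per year.
B's length ≈ 0.021 × 4280 = 89.9 mm.

89.9 mm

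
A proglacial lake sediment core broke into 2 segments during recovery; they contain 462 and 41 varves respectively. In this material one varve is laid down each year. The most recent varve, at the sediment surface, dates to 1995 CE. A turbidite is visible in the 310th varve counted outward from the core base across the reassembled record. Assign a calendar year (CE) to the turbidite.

Total varves = 462 + 41 = 503.
The turbidite sits at varve 310 from the core base, so 503 − 310 = 193 varves formed after it.
Counting back 193 years from 1995 CE places the turbidite in 1995 − 193 = 1802 CE.

1802 CE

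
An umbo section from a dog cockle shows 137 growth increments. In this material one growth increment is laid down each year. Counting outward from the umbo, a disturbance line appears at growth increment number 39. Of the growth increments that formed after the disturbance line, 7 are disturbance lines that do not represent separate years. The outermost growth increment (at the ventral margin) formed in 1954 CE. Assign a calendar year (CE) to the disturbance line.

137 − 39 = 98 growth increments lie beyond the disturbance line toward the ventral margin.
Excluding 7 false growth increments: 98 − 7 = 91.
The growth increment at the ventral margin is 1954 CE, so the disturbance line dates to 1954 − 91 = 1863 CE.

1863 CE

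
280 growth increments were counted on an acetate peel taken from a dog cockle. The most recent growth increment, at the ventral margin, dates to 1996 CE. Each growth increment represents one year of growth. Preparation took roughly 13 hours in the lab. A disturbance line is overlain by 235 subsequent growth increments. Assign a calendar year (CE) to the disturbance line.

There are 235 growth increments younger than the disturbance line.
The growth increment at the ventral margin is 1996 CE, so the disturbance line dates to 1996 − 235 = 1761 CE.

1761 CE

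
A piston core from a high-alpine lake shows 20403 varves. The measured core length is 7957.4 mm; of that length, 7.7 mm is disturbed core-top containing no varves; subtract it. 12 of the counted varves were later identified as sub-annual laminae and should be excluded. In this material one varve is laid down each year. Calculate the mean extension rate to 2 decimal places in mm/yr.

After corrections the count is 20403 − 12 = 20391 varves.
Removing the 7.7 mm offcut leaves 7957.4 − 7.7 = 7949.7 mm.
Mean rate = 7949.7 mm / 20391 years ≈ 0.39 mm/yr.

0.39 mm/yr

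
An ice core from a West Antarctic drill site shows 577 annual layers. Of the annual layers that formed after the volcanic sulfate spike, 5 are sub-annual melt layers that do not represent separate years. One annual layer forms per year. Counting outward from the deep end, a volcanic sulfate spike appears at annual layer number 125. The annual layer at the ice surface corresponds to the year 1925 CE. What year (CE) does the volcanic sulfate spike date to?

The volcanic sulfate spike sits at annual layer 125 from the deep end, so 577 − 125 = 452 annual layers formed after it.
452 − 5 false = 447 true annual layers after the volcanic sulfate spike.
The annual layer at the ice surface is 1925 CE, so the volcanic sulfate spike dates to 1925 − 447 = 1478 CE.

1478 CE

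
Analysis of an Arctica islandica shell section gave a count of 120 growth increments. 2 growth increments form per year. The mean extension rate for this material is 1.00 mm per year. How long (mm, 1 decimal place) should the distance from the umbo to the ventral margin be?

Dividing by 2 growth increments per year: 120 / 2 = 60 years.
Predicted length = 1.00 mm/year × 60 years = 60.0 mm.

60.0 mm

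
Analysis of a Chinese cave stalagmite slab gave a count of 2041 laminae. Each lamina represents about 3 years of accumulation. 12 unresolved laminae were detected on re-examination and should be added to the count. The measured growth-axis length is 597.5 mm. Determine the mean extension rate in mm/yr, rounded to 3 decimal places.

Correcting the raw count gives 2041 + 12 = 2053 true laminae.
Multiplying by 3 years per lamina: 2053 × 3 = 6159 years.
597.5 mm over 6159 years gives 597.5 / 6159 ≈ 0.097 mm/yr.

0.097 mm/yr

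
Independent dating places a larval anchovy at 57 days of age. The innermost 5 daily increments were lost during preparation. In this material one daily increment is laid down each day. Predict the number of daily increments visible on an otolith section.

52 daily increments

At one daily increment per day, 57 days correspond to 57 daily increments.
Subtracting the 5 daily increments not captured gives 57 − 5 = 52 daily increments in the record.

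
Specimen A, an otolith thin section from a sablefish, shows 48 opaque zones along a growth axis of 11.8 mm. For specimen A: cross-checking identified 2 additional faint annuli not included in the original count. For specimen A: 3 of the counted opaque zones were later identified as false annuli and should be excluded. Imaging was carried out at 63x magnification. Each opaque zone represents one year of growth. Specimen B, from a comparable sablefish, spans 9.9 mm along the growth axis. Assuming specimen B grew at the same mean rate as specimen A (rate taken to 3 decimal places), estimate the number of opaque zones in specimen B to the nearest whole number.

39 opaque zones

Specimen A: true opaque zone count = 48 − 3 + 2 = 47.
A: 11.8 mm over 47 years gives 11.8 / 47 ≈ 0.251 mm/yr.
B spans 9.9 / 0.251 = 39.44 years ≈ 39 opaque zones.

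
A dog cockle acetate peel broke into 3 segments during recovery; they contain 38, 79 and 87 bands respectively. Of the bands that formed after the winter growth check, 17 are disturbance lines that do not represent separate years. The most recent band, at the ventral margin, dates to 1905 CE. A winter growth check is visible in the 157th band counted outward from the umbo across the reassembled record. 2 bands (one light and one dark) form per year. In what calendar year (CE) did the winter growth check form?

Total bands = 38 + 79 + 87 = 204.
The winter growth check sits at band 157 from the umbo, so 204 − 157 = 47 bands formed after it.
Excluding 17 false bands: 47 − 17 = 30.
30 bands at 2 per year is 30 / 2 = 15 years.
1905 − 15 = 1890 CE.

1890 CE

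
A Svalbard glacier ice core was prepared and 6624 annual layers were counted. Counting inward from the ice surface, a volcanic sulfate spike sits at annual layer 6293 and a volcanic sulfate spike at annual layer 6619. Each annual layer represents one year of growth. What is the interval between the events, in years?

326 yr

6619 − 6293 = 326 annual layers lie between the two events.
That is 326 years at one annual layer per year.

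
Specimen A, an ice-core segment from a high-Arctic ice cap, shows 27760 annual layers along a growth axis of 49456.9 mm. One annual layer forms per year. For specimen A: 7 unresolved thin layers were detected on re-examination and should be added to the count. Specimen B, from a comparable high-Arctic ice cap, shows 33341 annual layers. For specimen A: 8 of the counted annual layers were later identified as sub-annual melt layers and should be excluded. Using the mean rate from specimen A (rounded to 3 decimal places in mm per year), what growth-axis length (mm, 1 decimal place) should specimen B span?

59413.7 mm

Specimen A: adjusted count: 27760 − 8 + 7 = 27759 annual layers.
A: Extension rate ≈ 49456.9 / 27759 = 1.782 mm/year.
Length of B = 1.782 × 33341 = 59413.7 mm.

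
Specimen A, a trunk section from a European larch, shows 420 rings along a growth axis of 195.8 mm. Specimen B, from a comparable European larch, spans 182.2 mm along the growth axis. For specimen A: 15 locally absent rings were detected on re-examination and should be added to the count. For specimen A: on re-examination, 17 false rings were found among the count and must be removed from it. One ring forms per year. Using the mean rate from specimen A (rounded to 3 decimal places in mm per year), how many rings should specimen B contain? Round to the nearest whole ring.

389 rings

Specimen A: correcting the raw count gives 420 − 17 + 15 = 418 true rings.
A: 195.8 mm over 418 years gives 195.8 / 418 ≈ 0.468 mm/yr.
B spans 182.2 / 0.468 = 389.32 years ≈ 389 rings.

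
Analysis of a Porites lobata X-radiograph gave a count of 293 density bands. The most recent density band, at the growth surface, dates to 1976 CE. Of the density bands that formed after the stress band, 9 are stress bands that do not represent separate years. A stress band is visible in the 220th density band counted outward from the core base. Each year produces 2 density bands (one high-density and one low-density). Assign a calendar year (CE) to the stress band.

293 − 220 = 73 density bands lie beyond the stress band toward the growth surface.
Excluding 9 false density bands: 73 − 9 = 64.
With 2 density bands per year, 64 / 2 = 32 years.
1976 − 32 = 1944 CE.

1944 CE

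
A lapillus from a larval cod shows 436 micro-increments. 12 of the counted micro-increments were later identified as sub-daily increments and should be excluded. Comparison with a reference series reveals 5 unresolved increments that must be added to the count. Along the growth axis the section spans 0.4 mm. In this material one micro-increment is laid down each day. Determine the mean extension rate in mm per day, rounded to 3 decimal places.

0.001 mm per day

Correcting the raw count gives 436 − 12 + 5 = 429 true micro-increments.
Extension rate ≈ 0.4 / 429 = 0.001 mm per day.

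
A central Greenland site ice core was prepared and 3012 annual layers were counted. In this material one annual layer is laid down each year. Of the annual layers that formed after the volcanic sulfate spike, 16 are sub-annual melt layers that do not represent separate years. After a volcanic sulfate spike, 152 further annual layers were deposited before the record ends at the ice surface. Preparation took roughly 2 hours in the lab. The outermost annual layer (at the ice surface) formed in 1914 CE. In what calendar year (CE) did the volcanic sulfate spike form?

There are 152 annual layers younger than the volcanic sulfate spike.
Removing the 16 false annual layers leaves 152 − 16 = 136 true annual layers beyond the volcanic sulfate spike.
The annual layer at the ice surface is 1914 CE, so the volcanic sulfate spike dates to 1914 − 136 = 1778 CE.

1778 CE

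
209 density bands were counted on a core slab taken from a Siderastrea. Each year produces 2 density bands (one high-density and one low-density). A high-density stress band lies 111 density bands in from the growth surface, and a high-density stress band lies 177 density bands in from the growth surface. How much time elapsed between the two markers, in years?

33 yr

177 − 111 = 66 density bands lie between the two events.
With 2 density bands per year, 66 / 2 = 33 years.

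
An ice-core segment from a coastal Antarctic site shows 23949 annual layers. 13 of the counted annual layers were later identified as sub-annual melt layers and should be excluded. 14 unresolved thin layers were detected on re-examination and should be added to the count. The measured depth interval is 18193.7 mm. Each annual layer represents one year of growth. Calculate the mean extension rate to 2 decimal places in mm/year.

Correcting the raw count gives 23949 − 13 + 14 = 23950 true annual layers.
18193.7 mm over 23950 years gives 18193.7 / 23950 ≈ 0.76 mm/year.

0.76 mm/year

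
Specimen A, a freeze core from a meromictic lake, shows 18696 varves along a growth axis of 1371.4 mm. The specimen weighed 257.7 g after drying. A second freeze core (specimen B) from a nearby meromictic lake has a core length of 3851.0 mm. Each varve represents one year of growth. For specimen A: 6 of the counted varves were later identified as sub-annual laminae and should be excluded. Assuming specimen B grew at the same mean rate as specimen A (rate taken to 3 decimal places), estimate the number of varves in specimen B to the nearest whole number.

52753 varves

Specimen A: adjusted count: 18696 − 6 = 18690 varves.
A: Extension rate ≈ 1371.4 / 18690 = 0.073 mm/year.
Specimen B: 3851.0 mm / 0.073 mm per year = 52753.42 years ≈ 52753 varves.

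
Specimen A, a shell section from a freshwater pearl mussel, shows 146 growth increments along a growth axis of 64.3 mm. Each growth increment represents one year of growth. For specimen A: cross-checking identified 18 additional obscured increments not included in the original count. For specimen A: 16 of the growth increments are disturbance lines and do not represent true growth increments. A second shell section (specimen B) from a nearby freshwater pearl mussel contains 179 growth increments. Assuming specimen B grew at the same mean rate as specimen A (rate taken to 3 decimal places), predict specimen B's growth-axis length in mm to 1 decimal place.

77.7 mm

Specimen A: correcting the raw count gives 146 − 16 + 18 = 148 true growth increments.
A: Mean rate = 64.3 mm / 148 years ≈ 0.434 mm/yr.
Length of B = 0.434 × 179 = 77.7 mm.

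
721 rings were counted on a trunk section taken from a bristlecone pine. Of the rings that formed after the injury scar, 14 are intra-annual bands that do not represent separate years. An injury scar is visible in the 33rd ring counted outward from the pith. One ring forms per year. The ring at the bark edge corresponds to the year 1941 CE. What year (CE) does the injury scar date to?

The injury scar sits at ring 33 from the pith, so 721 − 33 = 688 rings formed after it.
Excluding 14 false rings: 688 − 14 = 674.
1941 − 674 = 1267 CE.

1267 CE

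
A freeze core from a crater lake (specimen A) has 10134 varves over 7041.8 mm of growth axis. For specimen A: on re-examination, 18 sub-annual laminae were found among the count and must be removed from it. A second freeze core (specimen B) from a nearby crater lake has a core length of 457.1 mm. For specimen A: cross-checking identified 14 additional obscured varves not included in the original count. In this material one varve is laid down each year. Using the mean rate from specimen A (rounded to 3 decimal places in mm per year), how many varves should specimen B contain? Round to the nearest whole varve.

658 varves

Specimen A: adjusted count: 10134 − 18 + 14 = 10130 varves.
A: Extension rate ≈ 7041.8 / 10130 = 0.695 mm/yr.
Specimen B: 457.1 mm / 0.695 mm per year = 657.70 years ≈ 658 varves.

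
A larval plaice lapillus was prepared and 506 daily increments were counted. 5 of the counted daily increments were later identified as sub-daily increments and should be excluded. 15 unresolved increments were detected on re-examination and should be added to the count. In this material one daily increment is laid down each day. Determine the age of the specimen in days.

516 days

True daily increment count = 506 − 5 + 15 = 516.
At one daily increment per day, that is 516 days.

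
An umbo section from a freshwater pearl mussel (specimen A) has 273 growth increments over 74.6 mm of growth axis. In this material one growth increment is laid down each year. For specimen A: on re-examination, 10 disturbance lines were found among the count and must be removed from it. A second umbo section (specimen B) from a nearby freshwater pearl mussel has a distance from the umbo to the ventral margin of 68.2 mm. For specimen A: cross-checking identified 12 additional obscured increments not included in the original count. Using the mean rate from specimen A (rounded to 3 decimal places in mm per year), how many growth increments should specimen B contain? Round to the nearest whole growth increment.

Specimen A: correcting the raw count gives 273 − 10 + 12 = 275 true growth increments.
A: Extension rate ≈ 74.6 / 275 = 0.271 mm/year.
Specimen B: 68.2 mm / 0.271 mm per year = 251.66 years ≈ 252 growth increments.

252 growth increments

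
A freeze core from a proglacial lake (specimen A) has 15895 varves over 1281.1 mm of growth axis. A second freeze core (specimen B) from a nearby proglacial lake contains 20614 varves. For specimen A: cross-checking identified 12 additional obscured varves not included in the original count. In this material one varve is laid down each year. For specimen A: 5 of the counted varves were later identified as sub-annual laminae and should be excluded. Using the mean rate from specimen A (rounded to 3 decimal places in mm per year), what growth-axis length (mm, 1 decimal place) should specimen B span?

Specimen A: adjusted count: 15895 − 5 + 12 = 15902 varves.
A: Extension rate ≈ 1281.1 / 15902 = 0.081 mm/yr.
B's length ≈ 0.081 × 20614 = 1669.7 mm.

1669.7 mm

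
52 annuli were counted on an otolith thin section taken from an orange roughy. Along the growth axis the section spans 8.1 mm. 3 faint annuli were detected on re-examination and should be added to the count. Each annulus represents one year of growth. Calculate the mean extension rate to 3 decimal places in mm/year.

Adjusted count: 52 + 3 = 55 annuli.
Extension rate ≈ 8.1 / 55 = 0.147 mm/year.

0.147 mm/year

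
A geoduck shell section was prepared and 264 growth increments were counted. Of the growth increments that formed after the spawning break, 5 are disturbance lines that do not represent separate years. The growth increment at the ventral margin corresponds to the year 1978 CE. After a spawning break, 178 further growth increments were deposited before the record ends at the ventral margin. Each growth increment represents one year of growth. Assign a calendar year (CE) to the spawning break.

178 growth increments formed after the spawning break.
178 − 5 false = 173 true growth increments after the spawning break.
1978 − 173 = 1805 CE.

1805 CE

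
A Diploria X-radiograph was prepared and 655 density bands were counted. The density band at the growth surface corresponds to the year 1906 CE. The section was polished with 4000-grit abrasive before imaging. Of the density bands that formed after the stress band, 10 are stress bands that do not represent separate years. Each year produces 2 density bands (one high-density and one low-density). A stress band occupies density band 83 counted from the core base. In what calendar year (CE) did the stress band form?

The stress band sits at density band 83 from the core base, so 655 − 83 = 572 density bands formed after it.
Excluding 10 false density bands: 572 − 10 = 562.
Dividing by 2 density bands per year: 562 / 2 = 281 years.
1906 − 281 = 1625 CE.

1625 CE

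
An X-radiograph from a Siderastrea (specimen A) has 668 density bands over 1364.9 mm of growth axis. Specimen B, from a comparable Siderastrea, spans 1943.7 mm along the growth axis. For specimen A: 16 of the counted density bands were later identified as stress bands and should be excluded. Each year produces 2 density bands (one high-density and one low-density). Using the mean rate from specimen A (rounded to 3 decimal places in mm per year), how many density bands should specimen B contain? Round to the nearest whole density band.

928 density bands

Specimen A: after corrections the count is 668 − 16 = 652 density bands.
Specimen A: dividing by 2 density bands per year: 652 / 2 = 326 years.
A: Mean rate = 1364.9 mm / 326 years ≈ 4.187 mm/yr.
Specimen B: 1943.7 mm / 4.187 mm per year = 464.22 years; at 2 density bands per year that is 464.22 × 2 ≈ 928 density bands.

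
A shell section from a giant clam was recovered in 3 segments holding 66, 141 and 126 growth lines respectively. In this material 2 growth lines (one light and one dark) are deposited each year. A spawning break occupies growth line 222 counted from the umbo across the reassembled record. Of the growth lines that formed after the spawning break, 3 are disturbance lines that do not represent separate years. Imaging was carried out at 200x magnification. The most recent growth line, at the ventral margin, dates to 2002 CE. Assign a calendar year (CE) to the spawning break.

1948 CE

Total growth lines = 66 + 141 + 126 = 333.
Between growth line 222 and the ventral margin there are 333 − 222 = 111 growth lines.
Excluding 3 false growth lines: 111 − 3 = 108.
Dividing by 2 growth lines per year: 108 / 2 = 54 years.
The growth line at the ventral margin is 2002 CE, so the spawning break dates to 2002 − 54 = 1948 CE.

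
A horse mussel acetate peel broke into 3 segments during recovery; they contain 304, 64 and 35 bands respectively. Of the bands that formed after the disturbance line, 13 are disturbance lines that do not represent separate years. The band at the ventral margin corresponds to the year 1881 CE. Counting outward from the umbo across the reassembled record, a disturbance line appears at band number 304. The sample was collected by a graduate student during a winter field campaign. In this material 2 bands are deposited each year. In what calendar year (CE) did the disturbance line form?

Total bands = 304 + 64 + 35 = 403.
403 − 304 = 99 bands lie beyond the disturbance line toward the ventral margin.
99 − 13 false = 86 true bands after the disturbance line.
86 bands at 2 per year is 86 / 2 = 43 years.
1881 − 43 = 1838 CE.

1838 CE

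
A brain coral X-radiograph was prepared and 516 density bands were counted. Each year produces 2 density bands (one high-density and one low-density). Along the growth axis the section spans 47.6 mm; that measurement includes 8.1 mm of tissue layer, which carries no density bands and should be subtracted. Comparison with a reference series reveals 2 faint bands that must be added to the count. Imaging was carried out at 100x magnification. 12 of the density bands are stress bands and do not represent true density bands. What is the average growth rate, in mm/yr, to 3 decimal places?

After corrections the count is 516 − 12 + 2 = 506 density bands.
With 2 density bands per year, 506 / 2 = 253 years.
The growth record spans 47.6 − 8.1 = 39.5 mm.
39.5 mm over 253 years gives 39.5 / 253 ≈ 0.156 mm/yr.

0.156 mm/yr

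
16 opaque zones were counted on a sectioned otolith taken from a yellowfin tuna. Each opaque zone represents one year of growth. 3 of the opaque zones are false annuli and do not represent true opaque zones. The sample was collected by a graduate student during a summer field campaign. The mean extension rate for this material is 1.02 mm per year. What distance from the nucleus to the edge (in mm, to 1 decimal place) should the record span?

13.3 mm

True opaque zone count = 16 − 3 = 13.
Length ≈ 1.02 × 13 = 13.3 mm.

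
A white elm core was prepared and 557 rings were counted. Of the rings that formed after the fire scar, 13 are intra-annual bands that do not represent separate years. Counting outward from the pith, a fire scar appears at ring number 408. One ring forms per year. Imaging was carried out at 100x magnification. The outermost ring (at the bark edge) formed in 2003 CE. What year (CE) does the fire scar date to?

557 − 408 = 149 rings lie beyond the fire scar toward the bark edge.
149 − 13 false = 136 true rings after the fire scar.
2003 − 136 = 1867 CE.

1867 CE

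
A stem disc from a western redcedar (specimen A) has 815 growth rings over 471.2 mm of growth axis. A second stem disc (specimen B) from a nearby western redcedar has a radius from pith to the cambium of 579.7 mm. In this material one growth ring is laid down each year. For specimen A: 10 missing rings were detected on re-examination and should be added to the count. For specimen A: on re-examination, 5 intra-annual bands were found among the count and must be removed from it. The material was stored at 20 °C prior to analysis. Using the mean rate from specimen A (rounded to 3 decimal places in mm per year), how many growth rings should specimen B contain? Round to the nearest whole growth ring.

1008 growth rings

Specimen A: true growth ring count = 815 − 5 + 10 = 820.
A: Extension rate ≈ 471.2 / 820 = 0.575 mm/year.
For B, 579.7 / 0.575 = 1008.17 years ≈ 1008 growth rings.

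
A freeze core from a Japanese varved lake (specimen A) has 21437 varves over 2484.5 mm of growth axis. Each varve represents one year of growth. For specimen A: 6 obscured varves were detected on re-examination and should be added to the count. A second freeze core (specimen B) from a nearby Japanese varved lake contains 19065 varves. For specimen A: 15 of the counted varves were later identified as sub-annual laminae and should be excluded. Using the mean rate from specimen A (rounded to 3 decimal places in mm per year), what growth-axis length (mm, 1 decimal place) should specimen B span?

Specimen A: adjusted count: 21437 − 15 + 6 = 21428 varves.
A: Extension rate ≈ 2484.5 / 21428 = 0.116 mm per year.
B's length ≈ 0.116 × 19065 = 2211.5 mm.

2211.5 mm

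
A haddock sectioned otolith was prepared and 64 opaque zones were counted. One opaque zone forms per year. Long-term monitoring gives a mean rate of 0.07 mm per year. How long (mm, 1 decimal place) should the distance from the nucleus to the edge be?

The record spans 64 years at 0.07 mm per year.
Length ≈ 0.07 × 64 = 4.5 mm.

4.5 mm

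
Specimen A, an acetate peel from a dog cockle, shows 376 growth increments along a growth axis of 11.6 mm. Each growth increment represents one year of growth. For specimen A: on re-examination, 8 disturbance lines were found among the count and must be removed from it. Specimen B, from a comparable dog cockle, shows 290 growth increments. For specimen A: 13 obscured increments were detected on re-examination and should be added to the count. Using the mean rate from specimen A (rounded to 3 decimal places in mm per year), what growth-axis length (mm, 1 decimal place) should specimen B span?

8.7 mm

Specimen A: adjusted count: 376 − 8 + 13 = 381 growth increments.
A: Mean rate = 11.6 mm / 381 years ≈ 0.030 mm/year.
Length of B = 0.030 × 290 = 8.7 mm.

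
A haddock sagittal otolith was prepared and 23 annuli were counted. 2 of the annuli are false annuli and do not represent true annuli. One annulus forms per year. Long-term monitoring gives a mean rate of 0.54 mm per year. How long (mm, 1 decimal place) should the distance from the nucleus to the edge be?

After corrections the count is 23 − 2 = 21 annuli.
21 years at 0.54 mm/year gives 0.54 × 21 = 11.3 mm.

11.3 mm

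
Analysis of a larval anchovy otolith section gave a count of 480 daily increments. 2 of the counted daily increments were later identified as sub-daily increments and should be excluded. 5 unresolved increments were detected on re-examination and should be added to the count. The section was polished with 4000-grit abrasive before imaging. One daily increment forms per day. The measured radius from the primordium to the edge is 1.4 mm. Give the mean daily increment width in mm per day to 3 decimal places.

0.003 mm per day

True daily increment count = 480 − 2 + 5 = 483.
1.4 mm over 483 days gives 1.4 / 483 ≈ 0.003 mm per day.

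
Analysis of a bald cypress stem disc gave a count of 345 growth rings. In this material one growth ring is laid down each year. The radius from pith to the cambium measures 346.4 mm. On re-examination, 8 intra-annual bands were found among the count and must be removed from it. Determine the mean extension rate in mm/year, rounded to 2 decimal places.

Adjusted count: 345 − 8 = 337 growth rings.
346.4 mm over 337 years gives 346.4 / 337 ≈ 1.03 mm/year.

1.03 mm/year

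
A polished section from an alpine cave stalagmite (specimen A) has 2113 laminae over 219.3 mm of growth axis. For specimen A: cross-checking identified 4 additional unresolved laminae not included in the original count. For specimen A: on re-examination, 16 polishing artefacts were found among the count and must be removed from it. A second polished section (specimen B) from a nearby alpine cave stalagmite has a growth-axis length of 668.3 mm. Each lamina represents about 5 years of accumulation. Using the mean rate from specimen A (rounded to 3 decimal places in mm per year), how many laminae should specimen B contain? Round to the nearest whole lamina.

6365 laminae

Specimen A: after corrections the count is 2113 − 16 + 4 = 2101 laminae.
Specimen A: 2101 laminae at 5 years each span 2101 × 5 = 10505 years.
A: Extension rate ≈ 219.3 / 10505 = 0.021 mm/yr.
Specimen B: 668.3 mm / 0.021 mm per year = 31823.81 years; at 5 years per lamina that is 31823.81 / 5 ≈ 6365 laminae.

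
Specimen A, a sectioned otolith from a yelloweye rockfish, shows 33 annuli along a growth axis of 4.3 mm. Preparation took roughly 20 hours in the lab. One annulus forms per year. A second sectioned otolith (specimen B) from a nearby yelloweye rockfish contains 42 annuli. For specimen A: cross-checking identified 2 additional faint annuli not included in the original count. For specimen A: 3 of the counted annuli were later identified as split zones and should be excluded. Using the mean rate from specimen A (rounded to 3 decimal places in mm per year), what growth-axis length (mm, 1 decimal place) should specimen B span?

Specimen A: adjusted count: 33 − 3 + 2 = 32 annuli.
A: Mean rate = 4.3 mm / 32 years ≈ 0.134 mm per year.
For B, 0.134 mm/year × 42 years = 5.6 mm.

5.6 mm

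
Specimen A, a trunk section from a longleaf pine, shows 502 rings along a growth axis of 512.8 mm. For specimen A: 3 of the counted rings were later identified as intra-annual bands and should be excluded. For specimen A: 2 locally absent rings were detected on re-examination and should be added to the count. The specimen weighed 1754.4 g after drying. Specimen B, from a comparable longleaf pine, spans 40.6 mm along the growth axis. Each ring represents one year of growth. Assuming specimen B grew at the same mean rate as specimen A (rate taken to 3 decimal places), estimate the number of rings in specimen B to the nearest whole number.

40 rings

Specimen A: adjusted count: 502 − 3 + 2 = 501 rings.
A: 512.8 mm over 501 years gives 512.8 / 501 ≈ 1.024 mm per year.
Specimen B: 40.6 mm / 1.024 mm per year = 39.65 years ≈ 40 rings.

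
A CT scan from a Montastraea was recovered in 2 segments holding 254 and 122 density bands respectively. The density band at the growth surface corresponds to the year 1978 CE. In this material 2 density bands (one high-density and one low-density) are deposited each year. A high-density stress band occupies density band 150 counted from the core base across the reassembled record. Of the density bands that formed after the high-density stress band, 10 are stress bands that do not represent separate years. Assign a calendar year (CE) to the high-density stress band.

Total density bands = 254 + 122 = 376.
The high-density stress band sits at density band 150 from the core base, so 376 − 150 = 226 density bands formed after it.
226 − 10 false = 216 true density bands after the high-density stress band.
216 density bands at 2 per year is 216 / 2 = 108 years.
Counting back 108 years from 1978 CE places the high-density stress band in 1978 − 108 = 1870 CE.

1870 CE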